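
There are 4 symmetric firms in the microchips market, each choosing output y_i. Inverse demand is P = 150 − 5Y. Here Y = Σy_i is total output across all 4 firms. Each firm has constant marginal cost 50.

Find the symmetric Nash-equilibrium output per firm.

A representative firm's profit is π_i = y_i(150 − 5Y) − 50y_i, with Y = y_i + Σ_{j≠i} y_j.
First-order condition: 100 − 10y_i − 5Σ_{j≠i} y_j = 0.
Imposing symmetry (y_j = y for all j) turns Σ_{j≠i} y_j into 3y, so 100 = 25y and y = 4.

4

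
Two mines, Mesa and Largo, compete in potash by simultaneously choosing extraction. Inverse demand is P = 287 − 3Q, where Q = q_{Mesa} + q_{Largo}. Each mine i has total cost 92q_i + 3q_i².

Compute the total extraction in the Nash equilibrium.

Mine Mesa's profit: π = q_{Mesa}(287 − 3(q_{Mesa} + q_{Largo})) − 92q_{Mesa} − 3q_{Mesa}².
∂π/∂q_{Mesa} = 195 − 12q_{Mesa} − 3q_{Largo} = 0, so q_{Mesa} = 16.25 − 0.25q_{Largo}.
By symmetry q_{Largo} = q_{Mesa}; substituting into the reaction function, 1.25q_{Mesa} = 16.25 and q_{Mesa} = 13.
Total extraction: 13 + 13 = 26.

26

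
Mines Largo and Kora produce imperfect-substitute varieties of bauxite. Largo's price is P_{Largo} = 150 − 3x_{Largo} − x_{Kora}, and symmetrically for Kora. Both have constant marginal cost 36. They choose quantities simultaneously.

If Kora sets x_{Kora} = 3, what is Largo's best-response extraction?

18.5

Mine Largo's profit: π = x_{Largo}(150 − 3x_{Largo} − x_{Kora}) − 36x_{Largo}.
∂π/∂x_{Largo} = 114 − 6x_{Largo} − x_{Kora} = 0 ⇒ x_{Largo} = 19 − (1/6)x_{Kora}.
At x_{Kora} = 3: x_{Largo} = 19 − (1/6)·3 = 18.5.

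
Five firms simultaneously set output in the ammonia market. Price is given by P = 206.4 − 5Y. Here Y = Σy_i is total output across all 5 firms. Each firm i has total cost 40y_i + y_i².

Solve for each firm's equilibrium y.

A representative firm's profit is π_i = y_i(206.4 − 5Y) − 40y_i − y_i², with Y = y_i + Σ_{j≠i} y_j.
First-order condition: 166.4 − 12y_i − 5Σ_{j≠i} y_j = 0.
In a symmetric equilibrium every firm chooses the same y, so Σ_{j≠i} y_j = 4y. The condition becomes 166.4 − 32y = 0, giving y = 166.4/32 = 5.2.

5.2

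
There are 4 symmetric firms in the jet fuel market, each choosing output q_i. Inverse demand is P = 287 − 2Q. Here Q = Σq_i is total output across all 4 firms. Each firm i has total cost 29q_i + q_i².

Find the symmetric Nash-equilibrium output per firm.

21.5

A representative firm's profit is π_i = q_i(287 − 2Q) − 29q_i − q_i², with Q = q_i + Σ_{j≠i} q_j.
First-order condition: 258 − 6q_i − 2Σ_{j≠i} q_j = 0.
In a symmetric equilibrium every firm chooses the same q, so Σ_{j≠i} q_j = 3q. The condition becomes 258 − 12q = 0, giving q = 258/12 = 21.5.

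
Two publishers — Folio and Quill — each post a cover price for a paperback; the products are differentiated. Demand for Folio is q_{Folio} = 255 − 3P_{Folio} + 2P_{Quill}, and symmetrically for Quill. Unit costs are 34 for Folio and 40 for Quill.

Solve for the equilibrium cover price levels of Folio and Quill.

Folio's profit: π = (P_{Folio} − 34)(255 − 3P_{Folio} + 2P_{Quill}).
∂π/∂P_{Folio} = 357 − 6P_{Folio} + 2P_{Quill} = 0 ⇒ P_{Folio} = 59.5 + (1/3)P_{Quill}.
Similarly P_{Quill} = 62.5 + (1/3)P_{Folio}.
Solving the two reaction functions simultaneously: (1 − (1/3)(1/3))P_{Folio} = 59.5 + (1/3)·62.5, so (8/9)P_{Folio} = 241/3 and P_{Folio} = 90.375.
Then P_{Quill} = 62.5 + (1/3)·90.375 = 92.625.

90.375, 92.625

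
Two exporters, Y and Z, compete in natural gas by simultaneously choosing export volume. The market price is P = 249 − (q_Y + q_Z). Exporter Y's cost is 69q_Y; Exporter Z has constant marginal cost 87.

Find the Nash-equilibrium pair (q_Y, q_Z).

66, 48

Exporter Y's profit: π = q_Y(249 − (q_Y + q_Z)) − 69q_Y.
∂π/∂q_Y = 180 − 2q_Y − q_Z = 0, so q_Y = 90 − 0.5q_Z.
By the same steps for Z: q_Z = 81 − 0.5q_Y.
Substituting the second reaction function into the first: q_Y = 90 − 0.5(81 − 0.5q_Y), which gives 0.75q_Y = 49.5 ⇒ q_Y = 66.
Then q_Z = 81 − 0.5·66 = 48.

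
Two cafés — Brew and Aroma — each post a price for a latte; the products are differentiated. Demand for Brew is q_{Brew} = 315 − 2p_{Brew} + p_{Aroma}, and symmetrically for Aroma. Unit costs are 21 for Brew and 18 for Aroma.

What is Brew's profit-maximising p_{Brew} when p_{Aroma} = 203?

Brew's profit: π = (p_{Brew} − 21)(315 − 2p_{Brew} + p_{Aroma}).
∂π/∂p_{Brew} = 357 − 4p_{Brew} + p_{Aroma} = 0 ⇒ p_{Brew} = 89.25 + 0.25p_{Aroma}.
At p_{Aroma} = 203: p_{Brew} = 89.25 + 0.25·203 = 140.

140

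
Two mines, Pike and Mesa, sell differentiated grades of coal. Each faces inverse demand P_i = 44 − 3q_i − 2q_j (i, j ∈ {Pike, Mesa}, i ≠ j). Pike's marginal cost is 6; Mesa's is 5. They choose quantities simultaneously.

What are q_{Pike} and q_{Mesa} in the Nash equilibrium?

Mine Pike's profit: π = q_{Pike}(44 − 3q_{Pike} − 2q_{Mesa}) − 6q_{Pike}.
∂π/∂q_{Pike} = 38 − 6q_{Pike} − 2q_{Mesa} = 0 ⇒ q_{Pike} = 19/3 − (1/3)q_{Mesa}.
Similarly q_{Mesa} = 6.5 − (1/3)q_{Pike}.
Substituting the second reaction function into the first: q_{Pike} = 19/3 − (1/3)(6.5 − (1/3)q_{Pike}), which gives (8/9)q_{Pike} = 25/6 ⇒ q_{Pike} = 4.6875.
Then q_{Mesa} = 6.5 − (1/3)·4.6875 = 4.9375.

4.6875, 4.9375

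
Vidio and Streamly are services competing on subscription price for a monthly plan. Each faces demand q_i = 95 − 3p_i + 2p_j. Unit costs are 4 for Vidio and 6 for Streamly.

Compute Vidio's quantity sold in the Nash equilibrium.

69.375

Vidio's profit: π = (p_{Vidio} − 4)(95 − 3p_{Vidio} + 2p_{Streamly}).
∂π/∂p_{Vidio} = 107 − 6p_{Vidio} + 2p_{Streamly} = 0 ⇒ p_{Vidio} = 107/6 + (1/3)p_{Streamly}.
Similarly p_{Streamly} = 113/6 + (1/3)p_{Vidio}.
Substituting the second reaction function into the first: p_{Vidio} = 107/6 + (1/3)(113/6 + (1/3)p_{Vidio}), which gives (8/9)p_{Vidio} = 217/9 ⇒ p_{Vidio} = 27.125.
Then p_{Streamly} = 113/6 + (1/3)·27.125 = 27.875.
q_{Vidio} = 95 − 3·27.125 + 2·27.875 = 69.375.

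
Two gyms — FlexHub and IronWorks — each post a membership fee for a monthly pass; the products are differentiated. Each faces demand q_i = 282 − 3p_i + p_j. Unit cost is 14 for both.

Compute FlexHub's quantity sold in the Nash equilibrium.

FlexHub's profit: π = (p_{FlexHub} − 14)(282 − 3p_{FlexHub} + p_{IronWorks}).
∂π/∂p_{FlexHub} = 324 − 6p_{FlexHub} + p_{IronWorks} = 0 ⇒ p_{FlexHub} = 54 + (1/6)p_{IronWorks}.
Setting p_{FlexHub} = p_{IronWorks} in the reaction function: p_{FlexHub} = 54 + (1/6)p_{FlexHub}, so p_{FlexHub} = 54 / (5/6) = 64.8.
q_{FlexHub} = 282 − 3·64.8 + 64.8 = 152.4.

152.4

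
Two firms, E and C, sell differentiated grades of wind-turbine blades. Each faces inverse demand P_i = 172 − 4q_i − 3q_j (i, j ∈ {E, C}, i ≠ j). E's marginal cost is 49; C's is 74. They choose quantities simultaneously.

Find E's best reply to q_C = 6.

Firm E's profit: π = q_E(172 − 4q_E − 3q_C) − 49q_E.
∂π/∂q_E = 123 − 8q_E − 3q_C = 0 ⇒ q_E = 15.375 − 0.375q_C.
At q_C = 6: q_E = 15.375 − 0.375·6 = 13.125.

13.125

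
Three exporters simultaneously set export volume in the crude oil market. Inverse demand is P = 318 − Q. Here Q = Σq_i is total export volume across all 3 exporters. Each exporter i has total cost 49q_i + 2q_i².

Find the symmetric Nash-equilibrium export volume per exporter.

A representative exporter's profit is π_i = q_i(318 − Q) − 49q_i − 2q_i², with Q = q_i + Σ_{j≠i} q_j.
First-order condition: 269 − 6q_i − Σ_{j≠i} q_j = 0.
In a symmetric equilibrium every exporter chooses the same q, so Σ_{j≠i} q_j = 2q. The condition becomes 269 − 8q = 0, giving q = 269/8 = 33.625.

33.625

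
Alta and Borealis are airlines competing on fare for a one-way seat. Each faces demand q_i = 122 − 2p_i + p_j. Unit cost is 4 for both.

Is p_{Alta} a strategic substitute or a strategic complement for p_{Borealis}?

Alta's profit: π = (p_{Alta} − 4)(122 − 2p_{Alta} + p_{Borealis}).
∂π/∂p_{Alta} = 130 − 4p_{Alta} + p_{Borealis} = 0 ⇒ p_{Alta} = 32.5 + 0.25p_{Borealis}.
The best-response slope dp_{Alta}/dp_{Borealis} = 0.25 > 0: the reaction function is upward-sloping, so the choices are strategic complements.

strategic complements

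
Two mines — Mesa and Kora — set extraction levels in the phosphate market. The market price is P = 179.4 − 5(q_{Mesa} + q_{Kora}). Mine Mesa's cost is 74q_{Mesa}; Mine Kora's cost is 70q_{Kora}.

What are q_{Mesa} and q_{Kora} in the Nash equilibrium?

Mine Mesa's profit: π = q_{Mesa}(179.4 − 5(q_{Mesa} + q_{Kora})) − 74q_{Mesa}.
∂π/∂q_{Mesa} = 105.4 − 10q_{Mesa} − 5q_{Kora} = 0, so q_{Mesa} = 10.54 − 0.5q_{Kora}.
By the same steps for Kora: q_{Kora} = 10.94 − 0.5q_{Mesa}.
Substituting the second reaction function into the first: q_{Mesa} = 10.54 − 0.5(10.94 − 0.5q_{Mesa}), which gives 0.75q_{Mesa} = 5.07 ⇒ q_{Mesa} = 6.76.
Then q_{Kora} = 10.94 − 0.5·6.76 = 7.56.

6.76, 7.56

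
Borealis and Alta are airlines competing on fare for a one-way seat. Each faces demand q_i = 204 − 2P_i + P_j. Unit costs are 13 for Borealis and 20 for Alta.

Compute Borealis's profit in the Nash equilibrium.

Borealis's profit: π = (P_{Borealis} − 13)(204 − 2P_{Borealis} + P_{Alta}).
∂π/∂P_{Borealis} = 230 − 4P_{Borealis} + P_{Alta} = 0 ⇒ P_{Borealis} = 57.5 + 0.25P_{Alta}.
Similarly P_{Alta} = 61 + 0.25P_{Borealis}.
Substituting the second reaction function into the first: P_{Borealis} = 57.5 + 0.25(61 + 0.25P_{Borealis}), which gives 0.9375P_{Borealis} = 72.75 ⇒ P_{Borealis} = 77.6.
Then P_{Alta} = 61 + 0.25·77.6 = 80.4.
q_{Borealis} = 204 − 2·77.6 + 80.4 = 129.2.
Profit = (77.6 − 13)·129.2 = 8346.32.

8346.32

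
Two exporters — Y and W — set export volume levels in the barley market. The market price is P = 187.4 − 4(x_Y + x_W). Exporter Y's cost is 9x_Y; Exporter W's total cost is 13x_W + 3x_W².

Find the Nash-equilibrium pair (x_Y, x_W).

18.75, 7.1

Exporter Y's profit: π = x_Y(187.4 − 4(x_Y + x_W)) − 9x_Y.
∂π/∂x_Y = 178.4 − 8x_Y − 4x_W = 0, so x_Y = 22.3 − 0.5x_W.
For W: ∂π/∂x_W = 174.4 − 14x_W − 4x_Y = 0 ⇒ x_W = 436/35 − (2/7)x_Y.
Substituting the second reaction function into the first: x_Y = 22.3 − 0.5(436/35 − (2/7)x_Y), which gives (6/7)x_Y = 225/14 ⇒ x_Y = 18.75.
Then x_W = 436/35 − (2/7)·18.75 = 7.1.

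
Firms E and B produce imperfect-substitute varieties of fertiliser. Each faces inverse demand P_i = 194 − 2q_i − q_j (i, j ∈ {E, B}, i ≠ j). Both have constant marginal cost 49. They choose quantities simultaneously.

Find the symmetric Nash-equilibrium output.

Firm E's profit: π = q_E(194 − 2q_E − q_B) − 49q_E.
∂π/∂q_E = 145 − 4q_E − q_B = 0 ⇒ q_E = 36.25 − 0.25q_B.
Setting q_E = q_B in the reaction function: q_E = 36.25 − 0.25q_E, so q_E = 36.25 / 1.25 = 29.

29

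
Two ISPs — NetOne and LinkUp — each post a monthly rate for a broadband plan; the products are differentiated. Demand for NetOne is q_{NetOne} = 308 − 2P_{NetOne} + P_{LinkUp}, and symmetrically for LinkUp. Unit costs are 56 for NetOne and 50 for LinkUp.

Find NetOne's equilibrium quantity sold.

NetOne's profit: π = (P_{NetOne} − 56)(308 − 2P_{NetOne} + P_{LinkUp}).
∂π/∂P_{NetOne} = 420 − 4P_{NetOne} + P_{LinkUp} = 0 ⇒ P_{NetOne} = 105 + 0.25P_{LinkUp}.
Similarly P_{LinkUp} = 102 + 0.25P_{NetOne}.
Plugging P_{LinkUp} into NetOne's best response: P_{NetOne} = 105 + 0.25(102 + 0.25P_{NetOne}) ⇒ 0.9375P_{NetOne} = 130.5, so P_{NetOne} = 139.2.
Then P_{LinkUp} = 102 + 0.25·139.2 = 136.8.
q_{NetOne} = 308 − 2·139.2 + 136.8 = 166.4.

166.4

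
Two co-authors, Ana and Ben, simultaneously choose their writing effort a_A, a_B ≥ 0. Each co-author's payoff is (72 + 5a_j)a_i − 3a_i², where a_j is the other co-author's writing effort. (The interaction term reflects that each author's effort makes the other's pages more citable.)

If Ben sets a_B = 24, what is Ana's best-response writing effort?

32

Ana's payoff is (72 + 5a_B)a_A − 3a_A².
∂π/∂a_A = 72 + 5a_B − 6a_A = 0, so a_A = 12 + (5/6)a_B.
At a_B = 24: a_A = 12 + (5/6)·24 = 32.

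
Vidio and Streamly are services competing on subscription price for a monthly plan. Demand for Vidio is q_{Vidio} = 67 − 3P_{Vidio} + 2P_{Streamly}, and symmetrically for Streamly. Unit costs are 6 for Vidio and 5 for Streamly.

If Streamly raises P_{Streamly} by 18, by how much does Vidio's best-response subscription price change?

Vidio's profit: π = (P_{Vidio} − 6)(67 − 3P_{Vidio} + 2P_{Streamly}).
∂π/∂P_{Vidio} = 85 − 6P_{Vidio} + 2P_{Streamly} = 0 ⇒ P_{Vidio} = 85/6 + (1/3)P_{Streamly}.
The reaction-function slope is 1/3, so an 18-unit rise in P_{Streamly} moves P_{Vidio} by 1/3 × 18 = 6. Vidio's best response rises — the actions are strategic complements.

6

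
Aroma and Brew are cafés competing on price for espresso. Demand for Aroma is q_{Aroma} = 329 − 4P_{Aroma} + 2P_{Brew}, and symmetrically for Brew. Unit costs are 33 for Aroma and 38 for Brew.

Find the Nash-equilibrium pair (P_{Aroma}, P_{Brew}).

Aroma's profit: π = (P_{Aroma} − 33)(329 − 4P_{Aroma} + 2P_{Brew}).
∂π/∂P_{Aroma} = 461 − 8P_{Aroma} + 2P_{Brew} = 0 ⇒ P_{Aroma} = 57.625 + 0.25P_{Brew}.
Similarly P_{Brew} = 60.125 + 0.25P_{Aroma}.
Solving the two reaction functions simultaneously: (1 − (0.25)(0.25))P_{Aroma} = 57.625 + 0.25·60.125, so 0.9375P_{Aroma} = 2325/32 and P_{Aroma} = 77.5.
Then P_{Brew} = 60.125 + 0.25·77.5 = 79.5.

77.5, 79.5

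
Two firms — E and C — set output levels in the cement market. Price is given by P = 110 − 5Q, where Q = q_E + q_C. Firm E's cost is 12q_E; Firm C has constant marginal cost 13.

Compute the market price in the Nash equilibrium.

45

Firm E's profit: π = q_E(110 − 5(q_E + q_C)) − 12q_E.
∂π/∂q_E = 98 − 10q_E − 5q_C = 0, so q_E = 9.8 − 0.5q_C.
By the same steps for C: q_C = 9.7 − 0.5q_E.
Plugging q_C into E's best response: q_E = 9.8 − 0.5(9.7 − 0.5q_E) ⇒ 0.75q_E = 4.95, so q_E = 6.6.
Then q_C = 9.7 − 0.5·6.6 = 6.4.
Equilibrium price: P = 110 − 5·13 = 45.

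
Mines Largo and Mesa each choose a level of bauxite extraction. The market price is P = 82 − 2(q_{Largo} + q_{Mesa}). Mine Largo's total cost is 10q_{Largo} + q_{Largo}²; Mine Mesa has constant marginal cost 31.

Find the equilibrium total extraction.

17.4

Mine Largo's profit: π = q_{Largo}(82 − 2(q_{Largo} + q_{Mesa})) − 10q_{Largo} − q_{Largo}².
∂π/∂q_{Largo} = 72 − 6q_{Largo} − 2q_{Mesa} = 0, so q_{Largo} = 12 − (1/3)q_{Mesa}.
For Mesa: ∂π/∂q_{Mesa} = 51 − 4q_{Mesa} − 2q_{Largo} = 0 ⇒ q_{Mesa} = 12.75 − 0.5q_{Largo}.
Plugging q_{Mesa} into Largo's best response: q_{Largo} = 12 − (1/3)(12.75 − 0.5q_{Largo}) ⇒ (5/6)q_{Largo} = 7.75, so q_{Largo} = 9.3.
Then q_{Mesa} = 12.75 − 0.5·9.3 = 8.1.
Total extraction: 9.3 + 8.1 = 17.4.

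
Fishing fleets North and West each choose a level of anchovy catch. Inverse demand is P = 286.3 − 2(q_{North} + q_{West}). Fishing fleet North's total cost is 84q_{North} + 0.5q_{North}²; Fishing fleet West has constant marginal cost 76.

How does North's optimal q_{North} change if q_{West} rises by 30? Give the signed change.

-12

Fishing fleet North's profit: π = q_{North}(286.3 − 2(q_{North} + q_{West})) − 84q_{North} − 0.5q_{North}².
∂π/∂q_{North} = 202.3 − 5q_{North} − 2q_{West} = 0, so q_{North} = 40.46 − 0.4q_{West}.
The reaction-function slope is −0.4, so a 30-unit rise in q_{West} moves q_{North} by −0.4 × 30 = −12. North's best response falls — the actions are strategic substitutes.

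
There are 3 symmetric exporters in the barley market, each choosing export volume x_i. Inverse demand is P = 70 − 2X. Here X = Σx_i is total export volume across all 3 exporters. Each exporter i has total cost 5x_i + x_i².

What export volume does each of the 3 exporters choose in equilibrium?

A representative exporter's profit is π_i = x_i(70 − 2X) − 5x_i − x_i², with X = x_i + Σ_{j≠i} x_j.
First-order condition: 65 − 6x_i − 2Σ_{j≠i} x_j = 0.
With identical exporters, set every x_j = x: then 65 − 6x − 4x = 0, i.e. x = 65/10 = 6.5.

6.5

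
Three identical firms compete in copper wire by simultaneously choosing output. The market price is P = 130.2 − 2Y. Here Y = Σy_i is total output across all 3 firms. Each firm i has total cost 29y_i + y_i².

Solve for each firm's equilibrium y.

A representative firm's profit is π_i = y_i(130.2 − 2Y) − 29y_i − y_i², with Y = y_i + Σ_{j≠i} y_j.
First-order condition: 101.2 − 6y_i − 2Σ_{j≠i} y_j = 0.
In a symmetric equilibrium every firm chooses the same y, so Σ_{j≠i} y_j = 2y. The condition becomes 101.2 − 10y = 0, giving y = 101.2/10 = 10.12.

10.12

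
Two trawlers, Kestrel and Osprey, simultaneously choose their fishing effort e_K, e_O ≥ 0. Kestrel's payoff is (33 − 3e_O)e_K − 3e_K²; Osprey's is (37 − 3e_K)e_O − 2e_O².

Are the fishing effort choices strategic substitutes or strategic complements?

strategic substitutes

Expanding Kestrel's payoff: 33e_K − 3e_Oe_K − 3e_K².
∂π/∂e_K = 33 − 3e_O − 6e_K = 0, so e_K = 5.5 − 0.5e_O.
The best-response slope de_K/de_O = −0.5 < 0: the reaction function is downward-sloping, so the choices are strategic substitutes.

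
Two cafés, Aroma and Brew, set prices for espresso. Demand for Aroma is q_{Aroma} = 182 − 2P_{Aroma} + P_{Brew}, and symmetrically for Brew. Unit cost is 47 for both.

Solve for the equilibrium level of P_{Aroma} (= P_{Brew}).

Aroma's profit: π = (P_{Aroma} − 47)(182 − 2P_{Aroma} + P_{Brew}).
∂π/∂P_{Aroma} = 276 − 4P_{Aroma} + P_{Brew} = 0 ⇒ P_{Aroma} = 69 + 0.25P_{Brew}.
Setting P_{Aroma} = P_{Brew} in the reaction function: P_{Aroma} = 69 + 0.25P_{Aroma}, so P_{Aroma} = 69 / 0.75 = 92.

92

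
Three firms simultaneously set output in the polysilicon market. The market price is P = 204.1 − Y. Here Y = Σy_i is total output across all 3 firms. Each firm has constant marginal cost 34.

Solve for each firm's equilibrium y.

A representative firm's profit is π_i = y_i(204.1 − Y) − 34y_i, with Y = y_i + Σ_{j≠i} y_j.
First-order condition: 170.1 − 2y_i − Σ_{j≠i} y_j = 0.
Imposing symmetry (y_j = y for all j) turns Σ_{j≠i} y_j into 2y, so 170.1 = 4y and y = 42.525.

42.525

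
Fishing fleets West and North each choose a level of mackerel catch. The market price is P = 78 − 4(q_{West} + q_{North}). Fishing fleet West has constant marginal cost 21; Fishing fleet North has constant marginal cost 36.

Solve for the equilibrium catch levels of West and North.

6, 2.25

Fishing fleet West's profit: π = q_{West}(78 − 4(q_{West} + q_{North})) − 21q_{West}.
∂π/∂q_{West} = 57 − 8q_{West} − 4q_{North} = 0, so q_{West} = 7.125 − 0.5q_{North}.
By the same steps for North: q_{North} = 5.25 − 0.5q_{West}.
Plugging q_{North} into West's best response: q_{West} = 7.125 − 0.5(5.25 − 0.5q_{West}) ⇒ 0.75q_{West} = 4.5, so q_{West} = 6.
Then q_{North} = 5.25 − 0.5·6 = 2.25.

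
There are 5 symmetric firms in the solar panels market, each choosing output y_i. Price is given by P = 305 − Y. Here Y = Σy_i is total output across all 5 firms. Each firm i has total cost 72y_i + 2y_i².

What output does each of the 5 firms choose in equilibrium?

A representative firm's profit is π_i = y_i(305 − Y) − 72y_i − 2y_i², with Y = y_i + Σ_{j≠i} y_j.
First-order condition: 233 − 6y_i − Σ_{j≠i} y_j = 0.
With identical firms, set every y_j = y: then 233 − 6y − 4y = 0, i.e. y = 233/10 = 23.3.

23.3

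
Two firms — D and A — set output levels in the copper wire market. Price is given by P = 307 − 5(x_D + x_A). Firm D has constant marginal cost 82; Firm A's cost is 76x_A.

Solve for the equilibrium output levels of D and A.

14.6, 15.8

Firm D's profit: π = x_D(307 − 5(x_D + x_A)) − 82x_D.
∂π/∂x_D = 225 − 10x_D − 5x_A = 0, so x_D = 22.5 − 0.5x_A.
By the same steps for A: x_A = 23.1 − 0.5x_D.
Substituting the second reaction function into the first: x_D = 22.5 − 0.5(23.1 − 0.5x_D), which gives 0.75x_D = 10.95 ⇒ x_D = 14.6.
Then x_A = 23.1 − 0.5·14.6 = 15.8.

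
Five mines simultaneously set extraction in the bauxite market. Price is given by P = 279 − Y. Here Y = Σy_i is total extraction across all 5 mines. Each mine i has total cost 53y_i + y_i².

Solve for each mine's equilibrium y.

28.25

A representative mine's profit is π_i = y_i(279 − Y) − 53y_i − y_i², with Y = y_i + Σ_{j≠i} y_j.
First-order condition: 226 − 4y_i − Σ_{j≠i} y_j = 0.
With identical mines, set every y_j = y: then 226 − 4y − 4y = 0, i.e. y = 226/8 = 28.25.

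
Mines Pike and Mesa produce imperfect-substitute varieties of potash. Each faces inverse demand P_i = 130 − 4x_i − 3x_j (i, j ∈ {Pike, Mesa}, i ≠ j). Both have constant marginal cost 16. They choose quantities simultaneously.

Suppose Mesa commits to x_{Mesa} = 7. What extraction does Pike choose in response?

Mine Pike's profit: π = x_{Pike}(130 − 4x_{Pike} − 3x_{Mesa}) − 16x_{Pike}.
∂π/∂x_{Pike} = 114 − 8x_{Pike} − 3x_{Mesa} = 0 ⇒ x_{Pike} = 14.25 − 0.375x_{Mesa}.
At x_{Mesa} = 7: x_{Pike} = 14.25 − 0.375·7 = 11.625.

11.625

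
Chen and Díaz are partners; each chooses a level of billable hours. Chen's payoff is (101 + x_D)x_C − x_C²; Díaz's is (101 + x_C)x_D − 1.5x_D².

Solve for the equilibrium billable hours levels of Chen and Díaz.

Expanding Chen's payoff: 101x_C + x_Dx_C − x_C².
∂π/∂x_C = 101 + x_D − 2x_C = 0, so x_C = 50.5 + 0.5x_D.
Likewise for Díaz: x_D = 101/3 + (1/3)x_C.
Solving the two reaction functions simultaneously: (1 − (0.5)(1/3))x_C = 50.5 + 0.5·(101/3), so (5/6)x_C = 202/3 and x_C = 80.8.
Then x_D = 101/3 + (1/3)·80.8 = 60.6.

80.8, 60.6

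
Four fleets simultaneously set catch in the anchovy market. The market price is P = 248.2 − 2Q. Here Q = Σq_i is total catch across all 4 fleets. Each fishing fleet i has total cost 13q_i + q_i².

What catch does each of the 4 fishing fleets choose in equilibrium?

A representative fishing fleet's profit is π_i = q_i(248.2 − 2Q) − 13q_i − q_i², with Q = q_i + Σ_{j≠i} q_j.
First-order condition: 235.2 − 6q_i − 2Σ_{j≠i} q_j = 0.
With identical fishing fleets, set every q_j = q: then 235.2 − 6q − 6q = 0, i.e. q = 235.2/12 = 19.6.

19.6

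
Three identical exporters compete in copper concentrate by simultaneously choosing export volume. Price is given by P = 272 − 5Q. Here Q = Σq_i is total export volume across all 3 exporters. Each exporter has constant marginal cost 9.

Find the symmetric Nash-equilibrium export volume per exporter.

A representative exporter's profit is π_i = q_i(272 − 5Q) − 9q_i, with Q = q_i + Σ_{j≠i} q_j.
First-order condition: 263 − 10q_i − 5Σ_{j≠i} q_j = 0.
In a symmetric equilibrium every exporter chooses the same q, so Σ_{j≠i} q_j = 2q. The condition becomes 263 − 20q = 0, giving q = 263/20 = 13.15.

13.15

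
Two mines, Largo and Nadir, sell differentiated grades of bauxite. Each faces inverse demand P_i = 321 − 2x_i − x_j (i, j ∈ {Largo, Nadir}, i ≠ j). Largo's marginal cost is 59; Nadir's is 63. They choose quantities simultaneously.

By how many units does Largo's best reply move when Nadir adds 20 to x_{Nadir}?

-5

Mine Largo's profit: π = x_{Largo}(321 − 2x_{Largo} − x_{Nadir}) − 59x_{Largo}.
∂π/∂x_{Largo} = 262 − 4x_{Largo} − x_{Nadir} = 0 ⇒ x_{Largo} = 65.5 − 0.25x_{Nadir}.
The reaction-function slope is −0.25, so a 20-unit rise in x_{Nadir} moves x_{Largo} by −0.25 × 20 = −5. Largo's best response falls — the actions are strategic substitutes.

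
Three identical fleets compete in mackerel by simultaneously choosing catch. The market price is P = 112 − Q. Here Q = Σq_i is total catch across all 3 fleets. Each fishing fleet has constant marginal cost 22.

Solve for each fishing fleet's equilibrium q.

22.5

A representative fishing fleet's profit is π_i = q_i(112 − Q) − 22q_i, with Q = q_i + Σ_{j≠i} q_j.
First-order condition: 90 − 2q_i − Σ_{j≠i} q_j = 0.
In a symmetric equilibrium every fishing fleet chooses the same q, so Σ_{j≠i} q_j = 2q. The condition becomes 90 − 4q = 0, giving q = 90/4 = 22.5.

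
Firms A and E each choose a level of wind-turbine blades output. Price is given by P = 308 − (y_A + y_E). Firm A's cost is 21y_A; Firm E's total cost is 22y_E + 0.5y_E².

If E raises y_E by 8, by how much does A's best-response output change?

Firm A's profit: π = y_A(308 − (y_A + y_E)) − 21y_A.
∂π/∂y_A = 287 − 2y_A − y_E = 0, so y_A = 143.5 − 0.5y_E.
The reaction-function slope is −0.5, so an 8-unit rise in y_E moves y_A by −0.5 × 8 = −4. A's best response falls — the actions are strategic substitutes.

-4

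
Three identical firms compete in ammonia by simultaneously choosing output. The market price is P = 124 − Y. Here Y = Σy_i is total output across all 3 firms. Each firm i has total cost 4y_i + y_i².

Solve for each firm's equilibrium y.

A representative firm's profit is π_i = y_i(124 − Y) − 4y_i − y_i², with Y = y_i + Σ_{j≠i} y_j.
First-order condition: 120 − 4y_i − Σ_{j≠i} y_j = 0.
Imposing symmetry (y_j = y for all j) turns Σ_{j≠i} y_j into 2y, so 120 = 6y and y = 20.

20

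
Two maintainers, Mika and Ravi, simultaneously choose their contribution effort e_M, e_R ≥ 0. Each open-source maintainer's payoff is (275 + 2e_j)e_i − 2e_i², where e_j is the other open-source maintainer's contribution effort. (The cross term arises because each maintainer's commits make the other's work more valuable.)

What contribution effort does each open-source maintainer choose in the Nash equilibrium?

137.5

Mika's payoff is (275 + 2e_R)e_M − 2e_M².
∂π/∂e_M = 275 + 2e_R − 4e_M = 0, so e_M = 68.75 + 0.5e_R.
The game is symmetric, so in equilibrium e_R = e_M: the reaction function gives 0.5e_M = 68.75, hence e_M = 137.5.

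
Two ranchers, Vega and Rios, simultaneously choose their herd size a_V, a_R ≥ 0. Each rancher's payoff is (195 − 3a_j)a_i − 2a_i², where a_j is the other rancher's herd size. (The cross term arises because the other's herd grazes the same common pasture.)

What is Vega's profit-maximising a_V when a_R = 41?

18

Vega's payoff is (195 − 3a_R)a_V − 2a_V².
∂π/∂a_V = 195 − 3a_R − 4a_V = 0, so a_V = 48.75 − 0.75a_R.
At a_R = 41: a_V = 48.75 − 0.75·41 = 18.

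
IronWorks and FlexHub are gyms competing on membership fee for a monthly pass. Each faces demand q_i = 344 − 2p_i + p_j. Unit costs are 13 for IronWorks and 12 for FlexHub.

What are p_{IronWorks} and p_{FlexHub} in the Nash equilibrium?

123.2, 122.8

IronWorks's profit: π = (p_{IronWorks} − 13)(344 − 2p_{IronWorks} + p_{FlexHub}).
∂π/∂p_{IronWorks} = 370 − 4p_{IronWorks} + p_{FlexHub} = 0 ⇒ p_{IronWorks} = 92.5 + 0.25p_{FlexHub}.
Similarly p_{FlexHub} = 92 + 0.25p_{IronWorks}.
Substituting the second reaction function into the first: p_{IronWorks} = 92.5 + 0.25(92 + 0.25p_{IronWorks}), which gives 0.9375p_{IronWorks} = 115.5 ⇒ p_{IronWorks} = 123.2.
Then p_{FlexHub} = 92 + 0.25·123.2 = 122.8.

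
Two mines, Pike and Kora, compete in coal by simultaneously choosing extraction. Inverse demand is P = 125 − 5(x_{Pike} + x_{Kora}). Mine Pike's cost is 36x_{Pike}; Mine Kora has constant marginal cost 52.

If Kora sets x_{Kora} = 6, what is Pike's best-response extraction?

Mine Pike's profit: π = x_{Pike}(125 − 5(x_{Pike} + x_{Kora})) − 36x_{Pike}.
∂π/∂x_{Pike} = 89 − 10x_{Pike} − 5x_{Kora} = 0, so x_{Pike} = 8.9 − 0.5x_{Kora}.
At x_{Kora} = 6: x_{Pike} = 8.9 − 0.5·6 = 5.9.

5.9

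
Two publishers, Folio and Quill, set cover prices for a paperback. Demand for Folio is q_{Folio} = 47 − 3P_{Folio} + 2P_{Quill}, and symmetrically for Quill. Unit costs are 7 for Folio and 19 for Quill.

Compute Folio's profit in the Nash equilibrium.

450.1875

Folio's profit: π = (P_{Folio} − 7)(47 − 3P_{Folio} + 2P_{Quill}).
∂π/∂P_{Folio} = 68 − 6P_{Folio} + 2P_{Quill} = 0 ⇒ P_{Folio} = 34/3 + (1/3)P_{Quill}.
Similarly P_{Quill} = 52/3 + (1/3)P_{Folio}.
Solving the two reaction functions simultaneously: (1 − (1/3)(1/3))P_{Folio} = 34/3 + (1/3)·(52/3), so (8/9)P_{Folio} = 154/9 and P_{Folio} = 19.25.
Then P_{Quill} = 52/3 + (1/3)·19.25 = 23.75.
q_{Folio} = 47 − 3·19.25 + 2·23.75 = 36.75.
Profit = (19.25 − 7)·36.75 = 450.1875.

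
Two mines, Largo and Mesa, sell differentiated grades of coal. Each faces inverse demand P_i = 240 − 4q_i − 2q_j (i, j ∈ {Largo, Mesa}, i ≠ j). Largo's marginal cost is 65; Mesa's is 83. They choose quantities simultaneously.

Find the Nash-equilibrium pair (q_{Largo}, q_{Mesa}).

Mine Largo's profit: π = q_{Largo}(240 − 4q_{Largo} − 2q_{Mesa}) − 65q_{Largo}.
∂π/∂q_{Largo} = 175 − 8q_{Largo} − 2q_{Mesa} = 0 ⇒ q_{Largo} = 21.875 − 0.25q_{Mesa}.
Similarly q_{Mesa} = 19.625 − 0.25q_{Largo}.
Solving the two reaction functions simultaneously: (1 − (−0.25)(−0.25))q_{Largo} = 21.875 − 0.25·19.625, so 0.9375q_{Largo} = 543/32 and q_{Largo} = 18.1.
Then q_{Mesa} = 19.625 − 0.25·18.1 = 15.1.

18.1, 15.1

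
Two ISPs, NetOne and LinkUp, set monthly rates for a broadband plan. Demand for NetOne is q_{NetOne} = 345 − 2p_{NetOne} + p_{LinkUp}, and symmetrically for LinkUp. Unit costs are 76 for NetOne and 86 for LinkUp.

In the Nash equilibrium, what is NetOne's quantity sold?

NetOne's profit: π = (p_{NetOne} − 76)(345 − 2p_{NetOne} + p_{LinkUp}).
∂π/∂p_{NetOne} = 497 − 4p_{NetOne} + p_{LinkUp} = 0 ⇒ p_{NetOne} = 124.25 + 0.25p_{LinkUp}.
Similarly p_{LinkUp} = 129.25 + 0.25p_{NetOne}.
Plugging p_{LinkUp} into NetOne's best response: p_{NetOne} = 124.25 + 0.25(129.25 + 0.25p_{NetOne}) ⇒ 0.9375p_{NetOne} = 156.5625, so p_{NetOne} = 167.
Then p_{LinkUp} = 129.25 + 0.25·167 = 171.
q_{NetOne} = 345 − 2·167 + 171 = 182.

182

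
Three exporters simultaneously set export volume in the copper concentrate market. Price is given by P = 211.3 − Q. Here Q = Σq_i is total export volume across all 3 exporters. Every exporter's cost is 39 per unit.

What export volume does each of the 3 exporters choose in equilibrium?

43.075

A representative exporter's profit is π_i = q_i(211.3 − Q) − 39q_i, with Q = q_i + Σ_{j≠i} q_j.
First-order condition: 172.3 − 2q_i − Σ_{j≠i} q_j = 0.
Imposing symmetry (q_j = q for all j) turns Σ_{j≠i} q_j into 2q, so 172.3 = 4q and q = 43.075.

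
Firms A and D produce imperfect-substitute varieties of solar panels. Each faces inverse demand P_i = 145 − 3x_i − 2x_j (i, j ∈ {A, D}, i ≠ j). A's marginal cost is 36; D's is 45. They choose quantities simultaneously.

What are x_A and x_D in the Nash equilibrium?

Firm A's profit: π = x_A(145 − 3x_A − 2x_D) − 36x_A.
∂π/∂x_A = 109 − 6x_A − 2x_D = 0 ⇒ x_A = 109/6 − (1/3)x_D.
Similarly x_D = 50/3 − (1/3)x_A.
Plugging x_D into A's best response: x_A = 109/6 − (1/3)(50/3 − (1/3)x_A) ⇒ (8/9)x_A = 227/18, so x_A = 14.1875.
Then x_D = 50/3 − (1/3)·14.1875 = 11.9375.

14.1875, 11.9375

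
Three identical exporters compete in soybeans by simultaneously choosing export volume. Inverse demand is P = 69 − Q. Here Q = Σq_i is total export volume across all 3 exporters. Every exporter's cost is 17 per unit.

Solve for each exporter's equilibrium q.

A representative exporter's profit is π_i = q_i(69 − Q) − 17q_i, with Q = q_i + Σ_{j≠i} q_j.
First-order condition: 52 − 2q_i − Σ_{j≠i} q_j = 0.
In a symmetric equilibrium every exporter chooses the same q, so Σ_{j≠i} q_j = 2q. The condition becomes 52 − 4q = 0, giving q = 52/4 = 13.

13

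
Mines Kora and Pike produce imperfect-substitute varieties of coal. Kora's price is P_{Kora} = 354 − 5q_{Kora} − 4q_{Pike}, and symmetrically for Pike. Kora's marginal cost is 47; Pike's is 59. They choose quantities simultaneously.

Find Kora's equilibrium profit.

2531.25

Mine Kora's profit: π = q_{Kora}(354 − 5q_{Kora} − 4q_{Pike}) − 47q_{Kora}.
∂π/∂q_{Kora} = 307 − 10q_{Kora} − 4q_{Pike} = 0 ⇒ q_{Kora} = 30.7 − 0.4q_{Pike}.
Similarly q_{Pike} = 29.5 − 0.4q_{Kora}.
Substituting the second reaction function into the first: q_{Kora} = 30.7 − 0.4(29.5 − 0.4q_{Kora}), which gives 0.84q_{Kora} = 18.9 ⇒ q_{Kora} = 22.5.
Then q_{Pike} = 29.5 − 0.4·22.5 = 20.5.
P_{Kora} = 354 − 5·22.5 − 4·20.5 = 159.5.
Profit = (159.5 − 47)·22.5 = 2531.25.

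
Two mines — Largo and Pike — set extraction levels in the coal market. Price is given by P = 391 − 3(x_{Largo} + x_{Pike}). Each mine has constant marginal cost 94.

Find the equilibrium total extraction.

66

Mine Largo's profit: π = x_{Largo}(391 − 3(x_{Largo} + x_{Pike})) − 94x_{Largo}.
∂π/∂x_{Largo} = 297 − 6x_{Largo} − 3x_{Pike} = 0, so x_{Largo} = 49.5 − 0.5x_{Pike}.
The game is symmetric, so in equilibrium x_{Pike} = x_{Largo}: the reaction function gives 1.5x_{Largo} = 49.5, hence x_{Largo} = 33.
Total extraction: 33 + 33 = 66.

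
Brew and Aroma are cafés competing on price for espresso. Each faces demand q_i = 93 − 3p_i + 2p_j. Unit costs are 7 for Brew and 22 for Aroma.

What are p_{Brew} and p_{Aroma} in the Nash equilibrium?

31.3125, 36.9375

Brew's profit: π = (p_{Brew} − 7)(93 − 3p_{Brew} + 2p_{Aroma}).
∂π/∂p_{Brew} = 114 − 6p_{Brew} + 2p_{Aroma} = 0 ⇒ p_{Brew} = 19 + (1/3)p_{Aroma}.
Similarly p_{Aroma} = 26.5 + (1/3)p_{Brew}.
Solving the two reaction functions simultaneously: (1 − (1/3)(1/3))p_{Brew} = 19 + (1/3)·26.5, so (8/9)p_{Brew} = 167/6 and p_{Brew} = 31.3125.
Then p_{Aroma} = 26.5 + (1/3)·31.3125 = 36.9375.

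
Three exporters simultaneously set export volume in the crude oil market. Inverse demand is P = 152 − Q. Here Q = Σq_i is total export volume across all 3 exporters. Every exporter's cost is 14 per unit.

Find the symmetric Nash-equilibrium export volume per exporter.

34.5

A representative exporter's profit is π_i = q_i(152 − Q) − 14q_i, with Q = q_i + Σ_{j≠i} q_j.
First-order condition: 138 − 2q_i − Σ_{j≠i} q_j = 0.
With identical exporters, set every q_j = q: then 138 − 2q − 2q = 0, i.e. q = 138/4 = 34.5.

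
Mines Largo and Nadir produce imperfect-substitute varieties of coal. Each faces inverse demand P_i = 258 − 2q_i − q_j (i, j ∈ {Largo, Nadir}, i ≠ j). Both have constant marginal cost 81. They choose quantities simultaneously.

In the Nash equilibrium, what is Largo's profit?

2506.32

Mine Largo's profit: π = q_{Largo}(258 − 2q_{Largo} − q_{Nadir}) − 81q_{Largo}.
∂π/∂q_{Largo} = 177 − 4q_{Largo} − q_{Nadir} = 0 ⇒ q_{Largo} = 44.25 − 0.25q_{Nadir}.
By symmetry q_{Nadir} = q_{Largo}; substituting into the reaction function, 1.25q_{Largo} = 44.25 and q_{Largo} = 35.4.
P_{Largo} = 258 − 2·35.4 − 35.4 = 151.8.
Profit = (151.8 − 81)·35.4 = 2506.32.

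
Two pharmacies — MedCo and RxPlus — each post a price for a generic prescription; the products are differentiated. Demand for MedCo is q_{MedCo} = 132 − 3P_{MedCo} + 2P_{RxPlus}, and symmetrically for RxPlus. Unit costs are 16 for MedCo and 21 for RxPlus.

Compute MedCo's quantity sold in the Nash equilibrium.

MedCo's profit: π = (P_{MedCo} − 16)(132 − 3P_{MedCo} + 2P_{RxPlus}).
∂π/∂P_{MedCo} = 180 − 6P_{MedCo} + 2P_{RxPlus} = 0 ⇒ P_{MedCo} = 30 + (1/3)P_{RxPlus}.
Similarly P_{RxPlus} = 32.5 + (1/3)P_{MedCo}.
Substituting the second reaction function into the first: P_{MedCo} = 30 + (1/3)(32.5 + (1/3)P_{MedCo}), which gives (8/9)P_{MedCo} = 245/6 ⇒ P_{MedCo} = 45.9375.
Then P_{RxPlus} = 32.5 + (1/3)·45.9375 = 47.8125.
q_{MedCo} = 132 − 3·45.9375 + 2·47.8125 = 89.8125.

89.8125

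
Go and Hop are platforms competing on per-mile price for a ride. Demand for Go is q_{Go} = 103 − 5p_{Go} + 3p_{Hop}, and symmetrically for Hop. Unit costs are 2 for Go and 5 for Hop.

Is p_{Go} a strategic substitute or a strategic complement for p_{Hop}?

Go's profit: π = (p_{Go} − 2)(103 − 5p_{Go} + 3p_{Hop}).
∂π/∂p_{Go} = 113 − 10p_{Go} + 3p_{Hop} = 0 ⇒ p_{Go} = 11.3 + 0.3p_{Hop}.
The best-response slope dp_{Go}/dp_{Hop} = 0.3 > 0: the reaction function is upward-sloping, so the choices are strategic complements.

strategic complements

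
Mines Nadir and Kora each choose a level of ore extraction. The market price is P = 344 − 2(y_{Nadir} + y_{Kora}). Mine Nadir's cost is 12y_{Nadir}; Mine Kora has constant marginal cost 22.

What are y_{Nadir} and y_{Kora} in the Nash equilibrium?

57, 52

Mine Nadir's profit: π = y_{Nadir}(344 − 2(y_{Nadir} + y_{Kora})) − 12y_{Nadir}.
∂π/∂y_{Nadir} = 332 − 4y_{Nadir} − 2y_{Kora} = 0, so y_{Nadir} = 83 − 0.5y_{Kora}.
By the same steps for Kora: y_{Kora} = 80.5 − 0.5y_{Nadir}.
Plugging y_{Kora} into Nadir's best response: y_{Nadir} = 83 − 0.5(80.5 − 0.5y_{Nadir}) ⇒ 0.75y_{Nadir} = 42.75, so y_{Nadir} = 57.
Then y_{Kora} = 80.5 − 0.5·57 = 52.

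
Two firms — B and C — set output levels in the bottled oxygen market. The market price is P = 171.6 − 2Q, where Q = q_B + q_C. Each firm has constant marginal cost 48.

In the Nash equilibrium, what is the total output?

41.2

Firm B's profit: π = q_B(171.6 − 2(q_B + q_C)) − 48q_B.
∂π/∂q_B = 123.6 − 4q_B − 2q_C = 0, so q_B = 30.9 − 0.5q_C.
Setting q_B = q_C in the reaction function: q_B = 30.9 − 0.5q_B, so q_B = 30.9 / 1.5 = 20.6.
Total output: 20.6 + 20.6 = 41.2.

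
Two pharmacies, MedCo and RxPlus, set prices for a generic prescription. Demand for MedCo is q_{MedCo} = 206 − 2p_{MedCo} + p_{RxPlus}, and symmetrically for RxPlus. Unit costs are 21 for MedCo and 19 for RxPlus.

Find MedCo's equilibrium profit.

MedCo's profit: π = (p_{MedCo} − 21)(206 − 2p_{MedCo} + p_{RxPlus}).
∂π/∂p_{MedCo} = 248 − 4p_{MedCo} + p_{RxPlus} = 0 ⇒ p_{MedCo} = 62 + 0.25p_{RxPlus}.
Similarly p_{RxPlus} = 61 + 0.25p_{MedCo}.
Substituting the second reaction function into the first: p_{MedCo} = 62 + 0.25(61 + 0.25p_{MedCo}), which gives 0.9375p_{MedCo} = 77.25 ⇒ p_{MedCo} = 82.4.
Then p_{RxPlus} = 61 + 0.25·82.4 = 81.6.
q_{MedCo} = 206 − 2·82.4 + 81.6 = 122.8.
Profit = (82.4 − 21)·122.8 = 7539.92.

7539.92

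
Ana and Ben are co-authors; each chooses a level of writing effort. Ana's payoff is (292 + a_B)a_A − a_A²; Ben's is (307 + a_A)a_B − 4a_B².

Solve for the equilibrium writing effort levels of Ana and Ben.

176.2, 60.4

Expanding Ana's payoff: 292a_A + a_Ba_A − a_A².
∂π/∂a_A = 292 + a_B − 2a_A = 0, so a_A = 146 + 0.5a_B.
Likewise for Ben: a_B = 38.375 + 0.125a_A.
Plugging a_B into Ana's best response: a_A = 146 + 0.5(38.375 + 0.125a_A) ⇒ 0.9375a_A = 165.1875, so a_A = 176.2.
Then a_B = 38.375 + 0.125·176.2 = 60.4.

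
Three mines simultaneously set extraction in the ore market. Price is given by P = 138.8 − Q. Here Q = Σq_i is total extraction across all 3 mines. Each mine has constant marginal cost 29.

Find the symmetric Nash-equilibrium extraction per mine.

A representative mine's profit is π_i = q_i(138.8 − Q) − 29q_i, with Q = q_i + Σ_{j≠i} q_j.
First-order condition: 109.8 − 2q_i − Σ_{j≠i} q_j = 0.
In a symmetric equilibrium every mine chooses the same q, so Σ_{j≠i} q_j = 2q. The condition becomes 109.8 − 4q = 0, giving q = 109.8/4 = 27.45.

27.45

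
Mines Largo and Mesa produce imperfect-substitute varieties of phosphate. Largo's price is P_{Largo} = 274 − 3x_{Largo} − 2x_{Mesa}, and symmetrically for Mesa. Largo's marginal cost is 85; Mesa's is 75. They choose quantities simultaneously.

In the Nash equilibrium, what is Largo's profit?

Mine Largo's profit: π = x_{Largo}(274 − 3x_{Largo} − 2x_{Mesa}) − 85x_{Largo}.
∂π/∂x_{Largo} = 189 − 6x_{Largo} − 2x_{Mesa} = 0 ⇒ x_{Largo} = 31.5 − (1/3)x_{Mesa}.
Similarly x_{Mesa} = 199/6 − (1/3)x_{Largo}.
Solving the two reaction functions simultaneously: (1 − (−1/3)(−1/3))x_{Largo} = 31.5 − (1/3)·(199/6), so (8/9)x_{Largo} = 184/9 and x_{Largo} = 23.
Then x_{Mesa} = 199/6 − (1/3)·23 = 25.5.
P_{Largo} = 274 − 3·23 − 2·25.5 = 154.
Profit = (154 − 85)·23 = 1587.

1587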